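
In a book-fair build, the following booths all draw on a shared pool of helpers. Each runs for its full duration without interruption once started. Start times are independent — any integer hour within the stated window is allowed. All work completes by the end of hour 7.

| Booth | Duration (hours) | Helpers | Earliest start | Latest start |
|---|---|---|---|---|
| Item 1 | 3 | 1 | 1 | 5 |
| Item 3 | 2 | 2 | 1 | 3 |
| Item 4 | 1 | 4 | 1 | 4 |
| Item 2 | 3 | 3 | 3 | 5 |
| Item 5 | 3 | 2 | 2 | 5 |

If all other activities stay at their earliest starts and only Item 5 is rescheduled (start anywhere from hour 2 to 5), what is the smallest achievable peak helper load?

Item 5@2: h1:7  h2:5  h3:6  h4:5  h5:3  h6:0  h7:0 → peak 7
Item 5@3: h1:7  h2:3  h3:6  h4:5  h5:5  h6:0  h7:0 → peak 7
Item 5@4: h1:7  h2:3  h3:4  h4:5  h5:5  h6:2  h7:0 → peak 7
Item 5@5: h1:7  h2:3  h3:4  h4:3  h5:5  h6:2  h7:2 → peak 7
Best is Item 5@2, peak 7.

7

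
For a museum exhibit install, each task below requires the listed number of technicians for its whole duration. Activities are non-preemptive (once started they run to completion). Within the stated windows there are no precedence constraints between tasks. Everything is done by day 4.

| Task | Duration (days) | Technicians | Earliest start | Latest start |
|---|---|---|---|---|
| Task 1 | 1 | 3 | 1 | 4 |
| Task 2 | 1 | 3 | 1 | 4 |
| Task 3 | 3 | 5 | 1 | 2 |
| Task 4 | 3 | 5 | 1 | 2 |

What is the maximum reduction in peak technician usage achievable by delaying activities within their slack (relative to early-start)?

6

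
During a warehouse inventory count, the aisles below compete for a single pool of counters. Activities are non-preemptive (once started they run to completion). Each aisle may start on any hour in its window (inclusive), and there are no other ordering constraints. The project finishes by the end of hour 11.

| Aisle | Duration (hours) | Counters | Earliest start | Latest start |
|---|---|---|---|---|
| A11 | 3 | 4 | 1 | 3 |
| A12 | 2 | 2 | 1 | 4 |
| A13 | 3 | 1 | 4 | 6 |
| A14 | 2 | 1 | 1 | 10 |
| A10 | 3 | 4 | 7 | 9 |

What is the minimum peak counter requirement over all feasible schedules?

4

Early-start (A11@1, A12@1, A13@4, A14@1, A10@7) gives peak 7: h1:7  h2:7  h3:4  h4:1  h5:1  h6:1  h7:4  h8:4  h9:4  h10:0  h11:0.
Shift A12→4, A14→4.
Schedule A11@1, A12@4, A13@4, A14@4, A10@7: h1:4  h2:4  h3:4  h4:4  h5:4  h6:1  h7:4  h8:4  h9:4  h10:0  h11:0 — peak 4.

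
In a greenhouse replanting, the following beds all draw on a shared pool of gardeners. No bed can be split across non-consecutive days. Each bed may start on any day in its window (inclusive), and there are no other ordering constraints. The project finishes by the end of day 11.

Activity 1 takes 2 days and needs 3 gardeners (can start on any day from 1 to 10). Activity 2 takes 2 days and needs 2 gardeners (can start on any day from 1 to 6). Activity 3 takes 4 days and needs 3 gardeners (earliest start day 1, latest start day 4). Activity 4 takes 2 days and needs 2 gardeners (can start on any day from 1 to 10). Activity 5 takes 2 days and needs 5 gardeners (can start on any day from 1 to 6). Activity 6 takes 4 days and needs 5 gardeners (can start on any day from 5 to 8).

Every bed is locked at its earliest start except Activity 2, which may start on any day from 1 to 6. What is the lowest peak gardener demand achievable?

Activity 2@1: d1:15  d2:15  d3:3  d4:3  d5:5  d6:5  d7:5  d8:5  d9:0  d10:0  d11:0 → peak 15
Activity 2@2: d1:13  d2:15  d3:5  d4:3  d5:5  d6:5  d7:5  d8:5  d9:0  d10:0  d11:0 → peak 15
Activity 2@3: d1:13  d2:13  d3:5  d4:5  d5:5  d6:5  d7:5  d8:5  d9:0  d10:0  d11:0 → peak 13
Activity 2@4: d1:13  d2:13  d3:3  d4:5  d5:7  d6:5  d7:5  d8:5  d9:0  d10:0  d11:0 → peak 13
Activity 2@5: d1:13  d2:13  d3:3  d4:3  d5:7  d6:7  d7:5  d8:5  d9:0  d10:0  d11:0 → peak 13
Activity 2@6: d1:13  d2:13  d3:3  d4:3  d5:5  d6:7  d7:7  d8:5  d9:0  d10:0  d11:0 → peak 13
Best is Activity 2@3, peak 13.

13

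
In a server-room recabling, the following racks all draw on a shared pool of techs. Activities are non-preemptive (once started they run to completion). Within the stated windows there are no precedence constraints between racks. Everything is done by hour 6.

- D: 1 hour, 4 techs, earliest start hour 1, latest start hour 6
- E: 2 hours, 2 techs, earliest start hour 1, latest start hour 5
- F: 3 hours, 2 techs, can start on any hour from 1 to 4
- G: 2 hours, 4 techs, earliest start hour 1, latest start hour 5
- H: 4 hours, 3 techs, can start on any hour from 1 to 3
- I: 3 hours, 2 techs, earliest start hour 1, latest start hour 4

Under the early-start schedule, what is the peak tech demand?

17

Early-start schedule: D@1, E@1, F@1, G@1, H@1, I@1.
Load per hour: hour 1: 17, hour 2: 13, hour 3: 7, hour 4: 3, hour 5: 0, hour 6: 0.
Peak is 17.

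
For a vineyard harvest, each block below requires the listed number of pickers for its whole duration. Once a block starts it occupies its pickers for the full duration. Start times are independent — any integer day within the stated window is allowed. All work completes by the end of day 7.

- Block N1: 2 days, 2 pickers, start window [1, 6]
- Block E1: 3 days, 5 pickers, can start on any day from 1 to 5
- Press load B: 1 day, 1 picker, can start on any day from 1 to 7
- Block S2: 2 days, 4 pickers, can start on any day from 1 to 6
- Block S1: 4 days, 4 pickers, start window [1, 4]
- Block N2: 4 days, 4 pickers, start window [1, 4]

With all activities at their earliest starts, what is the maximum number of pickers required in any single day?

Early-start schedule: Block N1@1, Block E1@1, Press load B@1, Block S2@1, Block S1@1, Block N2@1.
Load per day: day 1: 20, day 2: 19, day 3: 13, day 4: 8, day 5: 0, day 6: 0, day 7: 0.
Peak is 20.

20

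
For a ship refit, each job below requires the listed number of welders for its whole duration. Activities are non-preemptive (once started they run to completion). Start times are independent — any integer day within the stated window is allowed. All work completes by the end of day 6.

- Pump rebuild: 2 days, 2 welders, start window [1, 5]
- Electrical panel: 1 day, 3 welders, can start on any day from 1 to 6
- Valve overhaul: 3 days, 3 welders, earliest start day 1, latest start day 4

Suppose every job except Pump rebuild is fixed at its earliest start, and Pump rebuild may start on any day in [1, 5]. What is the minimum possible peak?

6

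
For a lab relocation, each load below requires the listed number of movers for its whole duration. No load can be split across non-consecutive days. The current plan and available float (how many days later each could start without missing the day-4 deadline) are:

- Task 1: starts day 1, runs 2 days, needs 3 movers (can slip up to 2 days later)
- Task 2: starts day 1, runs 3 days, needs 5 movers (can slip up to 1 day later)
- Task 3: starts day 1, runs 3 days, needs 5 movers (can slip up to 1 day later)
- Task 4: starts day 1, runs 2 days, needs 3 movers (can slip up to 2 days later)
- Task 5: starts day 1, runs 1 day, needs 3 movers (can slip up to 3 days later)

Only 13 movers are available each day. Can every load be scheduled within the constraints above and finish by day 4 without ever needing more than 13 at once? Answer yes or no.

yes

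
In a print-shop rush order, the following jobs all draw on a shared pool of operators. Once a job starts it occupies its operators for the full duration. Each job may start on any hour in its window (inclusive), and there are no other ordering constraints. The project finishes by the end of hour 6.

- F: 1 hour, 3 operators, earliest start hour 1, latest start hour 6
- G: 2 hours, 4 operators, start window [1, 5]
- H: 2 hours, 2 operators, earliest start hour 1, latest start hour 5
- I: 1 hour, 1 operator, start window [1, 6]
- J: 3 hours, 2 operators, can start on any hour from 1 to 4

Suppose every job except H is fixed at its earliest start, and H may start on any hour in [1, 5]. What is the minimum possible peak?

10

H@1: h1:12  h2:8  h3:2  h4:0  h5:0  h6:0 → peak 12
H@2: h1:10  h2:8  h3:4  h4:0  h5:0  h6:0 → peak 10
H@3: h1:10  h2:6  h3:4  h4:2  h5:0  h6:0 → peak 10
H@4: h1:10  h2:6  h3:2  h4:2  h5:2  h6:0 → peak 10
H@5: h1:10  h2:6  h3:2  h4:0  h5:2  h6:2 → peak 10
Best is H@2, peak 10.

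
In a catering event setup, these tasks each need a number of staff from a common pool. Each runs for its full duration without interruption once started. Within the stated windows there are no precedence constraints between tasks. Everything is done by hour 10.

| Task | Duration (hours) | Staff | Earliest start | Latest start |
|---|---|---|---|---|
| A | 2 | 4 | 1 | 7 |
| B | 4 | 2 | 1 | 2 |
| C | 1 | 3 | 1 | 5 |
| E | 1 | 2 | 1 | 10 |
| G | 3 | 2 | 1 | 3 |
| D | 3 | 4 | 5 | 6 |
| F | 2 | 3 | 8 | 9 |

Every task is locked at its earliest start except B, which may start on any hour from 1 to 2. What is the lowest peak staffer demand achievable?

11

B@1: h1:13  h2:8  h3:4  h4:2  h5:4  h6:4  h7:4  h8:3  h9:3  h10:0 → peak 13
B@2: h1:11  h2:8  h3:4  h4:2  h5:6  h6:4  h7:4  h8:3  h9:3  h10:0 → peak 11
Best is B@2, peak 11.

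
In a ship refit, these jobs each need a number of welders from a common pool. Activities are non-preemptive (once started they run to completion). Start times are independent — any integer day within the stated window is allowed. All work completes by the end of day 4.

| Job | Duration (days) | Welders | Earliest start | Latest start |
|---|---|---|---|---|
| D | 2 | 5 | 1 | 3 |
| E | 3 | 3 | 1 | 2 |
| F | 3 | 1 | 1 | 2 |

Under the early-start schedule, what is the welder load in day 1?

At early start, day 1 has: D, E, F.
Demand: 5 + 3 + 1 = 9.

9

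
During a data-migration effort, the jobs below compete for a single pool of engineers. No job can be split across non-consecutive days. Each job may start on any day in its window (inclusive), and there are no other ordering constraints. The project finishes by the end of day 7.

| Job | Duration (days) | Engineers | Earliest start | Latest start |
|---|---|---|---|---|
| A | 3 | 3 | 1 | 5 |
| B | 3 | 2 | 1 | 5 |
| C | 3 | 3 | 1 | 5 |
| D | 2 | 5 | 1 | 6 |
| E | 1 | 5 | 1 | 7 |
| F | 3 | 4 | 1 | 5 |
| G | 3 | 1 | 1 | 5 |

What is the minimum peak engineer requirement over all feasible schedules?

9

Early-start (A@1, B@1, C@1, D@1, E@1, F@1, G@1) gives peak 23: d1:23  d2:18  d3:13  d4:0  d5:0  d6:0  d7:0.
Shift D→4, E→6, F→4.
Schedule A@1, B@1, C@1, D@4, E@6, F@4, G@1: d1:9  d2:9  d3:9  d4:9  d5:9  d6:9  d7:0 — peak 9.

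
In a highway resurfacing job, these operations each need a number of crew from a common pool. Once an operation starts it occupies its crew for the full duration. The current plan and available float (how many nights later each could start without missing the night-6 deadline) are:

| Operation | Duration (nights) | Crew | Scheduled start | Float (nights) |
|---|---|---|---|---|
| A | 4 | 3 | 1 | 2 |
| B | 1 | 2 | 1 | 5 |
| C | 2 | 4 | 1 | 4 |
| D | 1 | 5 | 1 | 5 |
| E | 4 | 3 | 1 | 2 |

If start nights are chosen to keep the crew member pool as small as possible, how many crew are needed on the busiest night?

8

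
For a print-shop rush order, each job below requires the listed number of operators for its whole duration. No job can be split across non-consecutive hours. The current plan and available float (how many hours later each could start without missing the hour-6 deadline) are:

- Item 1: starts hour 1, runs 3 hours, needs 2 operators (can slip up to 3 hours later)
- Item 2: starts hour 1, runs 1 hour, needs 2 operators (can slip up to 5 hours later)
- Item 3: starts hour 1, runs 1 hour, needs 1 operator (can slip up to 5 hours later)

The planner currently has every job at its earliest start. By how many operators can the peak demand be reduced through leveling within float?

3

Early-start peak: h1:5  h2:2  h3:2  h4:0  h5:0  h6:0 ⇒ 5.
Leveled (Item 1@1, Item 2@4, Item 3@5): h1:2  h2:2  h3:2  h4:2  h5:1  h6:0 ⇒ 2.
Reduction 5 − 2 = 3.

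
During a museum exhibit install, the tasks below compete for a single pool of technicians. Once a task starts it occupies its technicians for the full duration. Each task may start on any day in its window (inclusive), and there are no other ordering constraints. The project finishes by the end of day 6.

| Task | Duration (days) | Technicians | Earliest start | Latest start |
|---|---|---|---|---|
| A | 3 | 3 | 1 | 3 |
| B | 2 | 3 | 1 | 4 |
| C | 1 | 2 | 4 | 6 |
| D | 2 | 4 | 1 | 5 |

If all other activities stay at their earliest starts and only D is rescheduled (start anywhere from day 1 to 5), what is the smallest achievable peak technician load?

D@1: d1:10  d2:10  d3:3  d4:2  d5:0  d6:0 → peak 10
D@2: d1:6  d2:10  d3:7  d4:2  d5:0  d6:0 → peak 10
D@3: d1:6  d2:6  d3:7  d4:6  d5:0  d6:0 → peak 7
D@4: d1:6  d2:6  d3:3  d4:6  d5:4  d6:0 → peak 6
D@5: d1:6  d2:6  d3:3  d4:2  d5:4  d6:4 → peak 6
Best is D@4, peak 6.

6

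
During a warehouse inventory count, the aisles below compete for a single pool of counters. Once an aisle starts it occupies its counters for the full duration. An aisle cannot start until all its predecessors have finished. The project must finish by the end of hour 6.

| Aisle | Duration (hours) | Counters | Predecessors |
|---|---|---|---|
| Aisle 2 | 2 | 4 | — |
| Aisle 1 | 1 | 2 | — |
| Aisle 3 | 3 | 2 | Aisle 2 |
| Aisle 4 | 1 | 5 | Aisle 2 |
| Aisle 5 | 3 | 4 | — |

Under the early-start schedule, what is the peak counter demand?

11

Early-start schedule: Aisle 2@1, Aisle 1@1, Aisle 3@3, Aisle 4@3, Aisle 5@1.
Load per hour: hour 1: 10, hour 2: 8, hour 3: 11, hour 4: 2, hour 5: 2, hour 6: 0.
Peak is 11.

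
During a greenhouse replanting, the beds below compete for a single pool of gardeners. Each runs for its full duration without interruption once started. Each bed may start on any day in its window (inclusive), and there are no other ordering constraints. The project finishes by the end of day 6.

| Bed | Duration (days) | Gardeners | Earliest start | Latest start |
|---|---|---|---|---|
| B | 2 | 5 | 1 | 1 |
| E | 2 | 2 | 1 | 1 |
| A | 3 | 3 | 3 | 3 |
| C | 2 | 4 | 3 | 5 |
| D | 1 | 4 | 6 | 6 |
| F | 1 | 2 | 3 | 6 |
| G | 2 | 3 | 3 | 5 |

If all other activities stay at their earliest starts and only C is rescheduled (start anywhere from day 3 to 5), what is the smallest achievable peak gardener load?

8

C@3: d1:7  d2:7  d3:12  d4:10  d5:3  d6:4 → peak 12
C@4: d1:7  d2:7  d3:8  d4:10  d5:7  d6:4 → peak 10
C@5: d1:7  d2:7  d3:8  d4:6  d5:7  d6:8 → peak 8
Best is C@5, peak 8.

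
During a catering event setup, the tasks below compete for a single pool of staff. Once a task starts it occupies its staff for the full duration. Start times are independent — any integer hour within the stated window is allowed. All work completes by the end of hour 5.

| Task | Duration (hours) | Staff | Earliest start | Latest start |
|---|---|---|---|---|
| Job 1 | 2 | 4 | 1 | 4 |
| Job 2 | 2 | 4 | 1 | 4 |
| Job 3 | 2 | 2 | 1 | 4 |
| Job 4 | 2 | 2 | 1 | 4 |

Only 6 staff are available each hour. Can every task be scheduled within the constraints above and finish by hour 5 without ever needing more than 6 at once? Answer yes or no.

Schedule Job 1@1, Job 2@3, Job 3@1, Job 4@3: h1:6  h2:6  h3:6  h4:6  h5:0 — peak 6 ≤ 6.

yes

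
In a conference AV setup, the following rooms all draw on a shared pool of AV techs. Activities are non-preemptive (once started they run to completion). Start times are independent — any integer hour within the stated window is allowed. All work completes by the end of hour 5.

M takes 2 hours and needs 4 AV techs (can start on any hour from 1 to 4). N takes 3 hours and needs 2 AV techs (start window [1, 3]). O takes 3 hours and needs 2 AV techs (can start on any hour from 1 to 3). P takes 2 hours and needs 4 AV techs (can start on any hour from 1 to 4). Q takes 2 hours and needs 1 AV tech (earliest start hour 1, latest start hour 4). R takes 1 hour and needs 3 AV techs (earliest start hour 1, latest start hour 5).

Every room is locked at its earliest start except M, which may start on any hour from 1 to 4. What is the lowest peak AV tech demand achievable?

12

M@1: h1:16  h2:13  h3:4  h4:0  h5:0 → peak 16
M@2: h1:12  h2:13  h3:8  h4:0  h5:0 → peak 13
M@3: h1:12  h2:9  h3:8  h4:4  h5:0 → peak 12
M@4: h1:12  h2:9  h3:4  h4:4  h5:4 → peak 12
Best is M@3, peak 12.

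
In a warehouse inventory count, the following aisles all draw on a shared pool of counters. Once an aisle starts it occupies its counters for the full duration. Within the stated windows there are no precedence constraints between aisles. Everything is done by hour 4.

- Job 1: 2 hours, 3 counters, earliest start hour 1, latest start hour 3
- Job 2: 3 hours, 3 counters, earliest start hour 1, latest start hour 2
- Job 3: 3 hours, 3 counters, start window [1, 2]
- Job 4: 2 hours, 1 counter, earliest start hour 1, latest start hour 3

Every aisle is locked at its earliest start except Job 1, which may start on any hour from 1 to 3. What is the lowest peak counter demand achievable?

9

Job 1@1: h1:10  h2:10  h3:6  h4:0 → peak 10
Job 1@2: h1:7  h2:10  h3:9  h4:0 → peak 10
Job 1@3: h1:7  h2:7  h3:9  h4:3 → peak 9
Best is Job 1@3, peak 9.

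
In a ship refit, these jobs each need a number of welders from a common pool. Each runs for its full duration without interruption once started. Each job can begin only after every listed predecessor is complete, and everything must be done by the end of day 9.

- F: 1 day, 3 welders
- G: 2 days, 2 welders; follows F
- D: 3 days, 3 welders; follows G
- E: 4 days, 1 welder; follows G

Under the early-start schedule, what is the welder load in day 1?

3

At early start, day 1 has: F.
Demand: 3 = 3.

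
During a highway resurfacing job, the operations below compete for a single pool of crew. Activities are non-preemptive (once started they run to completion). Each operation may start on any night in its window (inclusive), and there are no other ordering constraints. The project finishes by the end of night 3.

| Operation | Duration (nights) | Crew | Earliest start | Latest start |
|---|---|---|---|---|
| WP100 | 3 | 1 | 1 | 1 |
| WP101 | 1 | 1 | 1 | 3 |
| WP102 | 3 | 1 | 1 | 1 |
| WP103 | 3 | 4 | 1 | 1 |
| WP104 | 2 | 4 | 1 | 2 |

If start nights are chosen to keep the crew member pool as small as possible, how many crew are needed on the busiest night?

Early-start (WP100@1, WP101@1, WP102@1, WP103@1, WP104@1) gives peak 11: n1:11  n2:10  n3:6.
Shift WP104→2.
Schedule WP100@1, WP101@1, WP102@1, WP103@1, WP104@2: n1:7  n2:10  n3:10 — peak 10.
No arrangement of the 6 feasible schedules does better.

10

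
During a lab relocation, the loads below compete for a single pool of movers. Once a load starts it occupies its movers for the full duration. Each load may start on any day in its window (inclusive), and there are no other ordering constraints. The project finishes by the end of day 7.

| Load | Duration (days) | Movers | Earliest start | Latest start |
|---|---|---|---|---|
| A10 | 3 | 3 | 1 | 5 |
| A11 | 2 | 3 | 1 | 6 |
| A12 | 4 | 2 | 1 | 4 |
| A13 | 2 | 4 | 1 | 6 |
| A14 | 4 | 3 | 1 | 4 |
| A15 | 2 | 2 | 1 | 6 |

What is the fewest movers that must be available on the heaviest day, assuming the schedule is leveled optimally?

8

Early-start (A10@1, A11@1, A12@1, A13@1, A14@1, A15@1) gives peak 17: d1:17  d2:17  d3:8  d4:5  d5:0  d6:0  d7:0.
Shift A13→5, A14→4, A15→3.
Schedule A10@1, A11@1, A12@1, A13@5, A14@4, A15@3: d1:8  d2:8  d3:7  d4:7  d5:7  d6:7  d7:3 — peak 8.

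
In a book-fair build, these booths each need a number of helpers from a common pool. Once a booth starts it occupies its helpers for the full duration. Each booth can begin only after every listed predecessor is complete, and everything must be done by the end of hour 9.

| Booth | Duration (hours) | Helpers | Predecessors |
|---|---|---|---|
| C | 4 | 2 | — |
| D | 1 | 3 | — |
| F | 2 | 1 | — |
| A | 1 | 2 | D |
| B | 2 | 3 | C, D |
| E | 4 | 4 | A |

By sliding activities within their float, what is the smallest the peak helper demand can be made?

6

Early-start (C@1, D@1, F@1, A@2, B@5, E@3) gives peak 7: h1:6  h2:5  h3:6  h4:6  h5:7  h6:7  h7:0  h8:0  h9:0.
Shift B→7.
Schedule C@1, D@1, F@1, A@2, B@7, E@3: h1:6  h2:5  h3:6  h4:6  h5:4  h6:4  h7:3  h8:3  h9:0 — peak 6.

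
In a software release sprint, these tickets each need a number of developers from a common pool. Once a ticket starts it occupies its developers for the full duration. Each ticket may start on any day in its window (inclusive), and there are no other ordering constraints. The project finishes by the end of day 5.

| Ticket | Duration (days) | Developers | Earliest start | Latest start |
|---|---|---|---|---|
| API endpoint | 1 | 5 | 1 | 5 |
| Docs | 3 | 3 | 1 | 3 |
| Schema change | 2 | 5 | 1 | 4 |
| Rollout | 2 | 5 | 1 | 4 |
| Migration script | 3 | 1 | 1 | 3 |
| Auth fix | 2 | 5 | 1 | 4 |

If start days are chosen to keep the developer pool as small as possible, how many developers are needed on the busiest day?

10

Early-start (API endpoint@1, Docs@1, Schema change@1, Rollout@1, Migration script@1, Auth fix@1) gives peak 24: d1:24  d2:19  d3:4  d4:0  d5:0.
Shift Schema change→2, Rollout→4, Auth fix→4.
Schedule API endpoint@1, Docs@1, Schema change@2, Rollout@4, Migration script@1, Auth fix@4: d1:9  d2:9  d3:9  d4:10  d5:10 — peak 10.
Total developer-days = 47 over 5 days ⇒ peak ≥ ⌈47/5⌉ = 10, so 10 is optimal.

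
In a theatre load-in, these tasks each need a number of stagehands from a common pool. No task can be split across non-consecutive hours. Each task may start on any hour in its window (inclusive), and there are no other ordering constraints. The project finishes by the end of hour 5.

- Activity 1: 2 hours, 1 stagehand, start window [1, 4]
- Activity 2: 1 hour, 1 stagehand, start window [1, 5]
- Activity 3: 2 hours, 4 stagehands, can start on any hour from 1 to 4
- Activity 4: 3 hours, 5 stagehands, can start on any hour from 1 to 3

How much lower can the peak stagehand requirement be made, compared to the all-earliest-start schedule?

Early-start peak: h1:11  h2:10  h3:5  h4:0  h5:0 ⇒ 11.
Leveled (Activity 1@1, Activity 2@1, Activity 3@1, Activity 4@3): h1:6  h2:5  h3:5  h4:5  h5:5 ⇒ 6.
Reduction 11 − 6 = 5.

5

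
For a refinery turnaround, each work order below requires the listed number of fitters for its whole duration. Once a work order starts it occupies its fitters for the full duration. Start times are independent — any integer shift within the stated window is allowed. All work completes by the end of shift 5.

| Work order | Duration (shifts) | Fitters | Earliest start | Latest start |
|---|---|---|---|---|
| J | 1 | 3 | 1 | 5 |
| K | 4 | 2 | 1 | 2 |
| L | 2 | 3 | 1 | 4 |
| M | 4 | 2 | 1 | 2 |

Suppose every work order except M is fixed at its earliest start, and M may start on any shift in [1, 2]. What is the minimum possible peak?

8

M@1: s1:10  s2:7  s3:4  s4:4  s5:0 → peak 10
M@2: s1:8  s2:7  s3:4  s4:4  s5:2 → peak 8
Best is M@2, peak 8.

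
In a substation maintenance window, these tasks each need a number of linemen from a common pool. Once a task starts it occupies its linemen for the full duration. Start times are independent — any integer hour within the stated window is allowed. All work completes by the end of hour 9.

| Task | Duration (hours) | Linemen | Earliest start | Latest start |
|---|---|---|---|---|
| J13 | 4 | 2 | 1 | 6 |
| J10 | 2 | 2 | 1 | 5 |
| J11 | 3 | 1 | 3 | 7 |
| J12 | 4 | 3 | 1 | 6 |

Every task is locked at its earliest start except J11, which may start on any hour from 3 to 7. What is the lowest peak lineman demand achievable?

J11@3: h1:7  h2:7  h3:6  h4:6  h5:1  h6:0  h7:0  h8:0  h9:0 → peak 7
J11@4: h1:7  h2:7  h3:5  h4:6  h5:1  h6:1  h7:0  h8:0  h9:0 → peak 7
J11@5: h1:7  h2:7  h3:5  h4:5  h5:1  h6:1  h7:1  h8:0  h9:0 → peak 7
J11@6: h1:7  h2:7  h3:5  h4:5  h5:0  h6:1  h7:1  h8:1  h9:0 → peak 7
J11@7: h1:7  h2:7  h3:5  h4:5  h5:0  h6:0  h7:1  h8:1  h9:1 → peak 7
Best is J11@3, peak 7.

7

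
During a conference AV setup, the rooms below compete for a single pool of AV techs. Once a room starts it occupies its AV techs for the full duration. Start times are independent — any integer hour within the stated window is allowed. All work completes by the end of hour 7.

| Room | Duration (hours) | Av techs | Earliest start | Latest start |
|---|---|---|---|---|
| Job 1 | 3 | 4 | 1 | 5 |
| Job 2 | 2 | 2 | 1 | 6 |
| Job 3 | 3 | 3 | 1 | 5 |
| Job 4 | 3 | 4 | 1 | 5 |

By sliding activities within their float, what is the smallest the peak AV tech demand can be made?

7

Early-start (Job 1@1, Job 2@1, Job 3@1, Job 4@1) gives peak 13: h1:13  h2:13  h3:11  h4:0  h5:0  h6:0  h7:0.
Shift Job 3→3, Job 4→4.
Schedule Job 1@1, Job 2@1, Job 3@3, Job 4@4: h1:6  h2:6  h3:7  h4:7  h5:7  h6:4  h7:0 — peak 7.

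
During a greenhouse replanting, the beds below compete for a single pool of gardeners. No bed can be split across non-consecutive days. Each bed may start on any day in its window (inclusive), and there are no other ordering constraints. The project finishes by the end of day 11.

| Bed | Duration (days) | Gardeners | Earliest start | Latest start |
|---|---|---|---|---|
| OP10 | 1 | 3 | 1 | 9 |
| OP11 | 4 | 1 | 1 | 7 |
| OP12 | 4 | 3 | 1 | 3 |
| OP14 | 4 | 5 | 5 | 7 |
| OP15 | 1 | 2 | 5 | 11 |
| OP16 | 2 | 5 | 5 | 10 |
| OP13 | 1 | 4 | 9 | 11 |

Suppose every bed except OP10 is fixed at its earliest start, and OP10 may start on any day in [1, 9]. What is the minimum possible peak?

12

OP10@1: d1:7  d2:4  d3:4  d4:4  d5:12  d6:10  d7:5  d8:5  d9:4  d10:0  d11:0 → peak 12
OP10@2: d1:4  d2:7  d3:4  d4:4  d5:12  d6:10  d7:5  d8:5  d9:4  d10:0  d11:0 → peak 12
OP10@3: d1:4  d2:4  d3:7  d4:4  d5:12  d6:10  d7:5  d8:5  d9:4  d10:0  d11:0 → peak 12
OP10@4: d1:4  d2:4  d3:4  d4:7  d5:12  d6:10  d7:5  d8:5  d9:4  d10:0  d11:0 → peak 12
OP10@5: d1:4  d2:4  d3:4  d4:4  d5:15  d6:10  d7:5  d8:5  d9:4  d10:0  d11:0 → peak 15
OP10@6: d1:4  d2:4  d3:4  d4:4  d5:12  d6:13  d7:5  d8:5  d9:4  d10:0  d11:0 → peak 13
OP10@7: d1:4  d2:4  d3:4  d4:4  d5:12  d6:10  d7:8  d8:5  d9:4  d10:0  d11:0 → peak 12
OP10@8: d1:4  d2:4  d3:4  d4:4  d5:12  d6:10  d7:5  d8:8  d9:4  d10:0  d11:0 → peak 12
OP10@9: d1:4  d2:4  d3:4  d4:4  d5:12  d6:10  d7:5  d8:5  d9:7  d10:0  d11:0 → peak 12
Best is OP10@1, peak 12.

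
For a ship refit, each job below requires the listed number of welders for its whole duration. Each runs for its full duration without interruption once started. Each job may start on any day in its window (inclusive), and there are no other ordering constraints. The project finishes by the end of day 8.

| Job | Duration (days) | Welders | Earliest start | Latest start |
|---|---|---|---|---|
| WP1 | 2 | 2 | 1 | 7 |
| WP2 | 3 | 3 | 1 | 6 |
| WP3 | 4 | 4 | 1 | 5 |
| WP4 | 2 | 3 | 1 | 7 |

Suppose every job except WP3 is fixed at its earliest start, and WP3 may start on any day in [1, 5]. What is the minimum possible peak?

8

WP3@1: d1:12  d2:12  d3:7  d4:4  d5:0  d6:0  d7:0  d8:0 → peak 12
WP3@2: d1:8  d2:12  d3:7  d4:4  d5:4  d6:0  d7:0  d8:0 → peak 12
WP3@3: d1:8  d2:8  d3:7  d4:4  d5:4  d6:4  d7:0  d8:0 → peak 8
WP3@4: d1:8  d2:8  d3:3  d4:4  d5:4  d6:4  d7:4  d8:0 → peak 8
WP3@5: d1:8  d2:8  d3:3  d4:0  d5:4  d6:4  d7:4  d8:4 → peak 8
Best is WP3@3, peak 8.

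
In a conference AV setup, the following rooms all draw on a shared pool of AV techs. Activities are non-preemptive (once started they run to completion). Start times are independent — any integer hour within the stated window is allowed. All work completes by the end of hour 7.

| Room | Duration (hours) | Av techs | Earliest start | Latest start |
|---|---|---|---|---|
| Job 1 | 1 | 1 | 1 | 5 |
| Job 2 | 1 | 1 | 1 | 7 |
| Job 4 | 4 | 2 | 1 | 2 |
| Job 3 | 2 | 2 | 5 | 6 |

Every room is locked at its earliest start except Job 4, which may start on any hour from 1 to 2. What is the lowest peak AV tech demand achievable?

4

Job 4@1: h1:4  h2:2  h3:2  h4:2  h5:2  h6:2  h7:0 → peak 4
Job 4@2: h1:2  h2:2  h3:2  h4:2  h5:4  h6:2  h7:0 → peak 4
Best is Job 4@1, peak 4.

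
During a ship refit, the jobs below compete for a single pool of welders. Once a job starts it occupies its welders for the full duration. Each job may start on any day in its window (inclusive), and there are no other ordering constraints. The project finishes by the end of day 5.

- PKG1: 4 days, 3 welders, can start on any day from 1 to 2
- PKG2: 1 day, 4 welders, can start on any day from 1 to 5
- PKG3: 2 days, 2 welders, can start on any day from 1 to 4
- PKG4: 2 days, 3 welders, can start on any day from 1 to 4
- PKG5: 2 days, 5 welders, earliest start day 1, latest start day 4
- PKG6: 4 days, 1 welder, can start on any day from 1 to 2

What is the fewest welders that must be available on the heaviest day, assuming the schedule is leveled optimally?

9

Early-start (PKG1@1, PKG2@1, PKG3@1, PKG4@1, PKG5@1, PKG6@1) gives peak 18: d1:18  d2:14  d3:4  d4:4  d5:0.
Shift PKG4→2, PKG5→4, PKG6→2.
Schedule PKG1@1, PKG2@1, PKG3@1, PKG4@2, PKG5@4, PKG6@2: d1:9  d2:9  d3:7  d4:9  d5:6 — peak 9.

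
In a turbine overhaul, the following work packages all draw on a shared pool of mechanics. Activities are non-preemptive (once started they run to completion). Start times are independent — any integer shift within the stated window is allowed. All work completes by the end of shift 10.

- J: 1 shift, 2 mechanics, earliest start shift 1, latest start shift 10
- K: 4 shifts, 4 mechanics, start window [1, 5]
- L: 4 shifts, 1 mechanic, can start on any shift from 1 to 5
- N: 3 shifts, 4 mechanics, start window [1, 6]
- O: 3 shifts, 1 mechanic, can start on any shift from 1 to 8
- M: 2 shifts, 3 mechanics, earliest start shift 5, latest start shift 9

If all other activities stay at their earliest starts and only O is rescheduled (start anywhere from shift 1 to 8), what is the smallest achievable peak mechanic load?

11

O@1: s1:12  s2:10  s3:10  s4:5  s5:3  s6:3  s7:0  s8:0  s9:0  s10:0 → peak 12
O@2: s1:11  s2:10  s3:10  s4:6  s5:3  s6:3  s7:0  s8:0  s9:0  s10:0 → peak 11
O@3: s1:11  s2:9  s3:10  s4:6  s5:4  s6:3  s7:0  s8:0  s9:0  s10:0 → peak 11
O@4: s1:11  s2:9  s3:9  s4:6  s5:4  s6:4  s7:0  s8:0  s9:0  s10:0 → peak 11
O@5: s1:11  s2:9  s3:9  s4:5  s5:4  s6:4  s7:1  s8:0  s9:0  s10:0 → peak 11
O@6: s1:11  s2:9  s3:9  s4:5  s5:3  s6:4  s7:1  s8:1  s9:0  s10:0 → peak 11
O@7: s1:11  s2:9  s3:9  s4:5  s5:3  s6:3  s7:1  s8:1  s9:1  s10:0 → peak 11
O@8: s1:11  s2:9  s3:9  s4:5  s5:3  s6:3  s7:0  s8:1  s9:1  s10:1 → peak 11
Best is O@2, peak 11.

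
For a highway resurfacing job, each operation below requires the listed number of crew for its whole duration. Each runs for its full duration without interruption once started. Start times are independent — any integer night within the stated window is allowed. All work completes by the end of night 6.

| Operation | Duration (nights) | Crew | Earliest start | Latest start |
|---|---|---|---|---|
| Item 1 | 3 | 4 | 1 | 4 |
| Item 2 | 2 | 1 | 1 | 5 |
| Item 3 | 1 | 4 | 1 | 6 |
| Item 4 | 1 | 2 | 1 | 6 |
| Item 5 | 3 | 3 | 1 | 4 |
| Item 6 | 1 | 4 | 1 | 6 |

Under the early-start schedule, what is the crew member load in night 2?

At early start, night 2 has: Item 1, Item 2, Item 5.
Demand: 4 + 1 + 3 = 8.

8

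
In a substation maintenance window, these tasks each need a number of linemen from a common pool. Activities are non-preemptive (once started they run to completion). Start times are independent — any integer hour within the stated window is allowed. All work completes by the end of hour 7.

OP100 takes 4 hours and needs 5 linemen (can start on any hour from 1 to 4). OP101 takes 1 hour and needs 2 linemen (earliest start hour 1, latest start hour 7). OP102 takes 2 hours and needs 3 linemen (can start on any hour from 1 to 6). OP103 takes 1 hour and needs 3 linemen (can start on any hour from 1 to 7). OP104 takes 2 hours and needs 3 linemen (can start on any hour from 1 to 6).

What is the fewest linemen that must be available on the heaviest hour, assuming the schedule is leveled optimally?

6

Early-start (OP100@1, OP101@1, OP102@1, OP103@1, OP104@1) gives peak 16: h1:16  h2:11  h3:5  h4:5  h5:0  h6:0  h7:0.
Shift OP101→5, OP102→5, OP103→7, OP104→6.
Schedule OP100@1, OP101@5, OP102@5, OP103@7, OP104@6: h1:5  h2:5  h3:5  h4:5  h5:5  h6:6  h7:6 — peak 6.
Total lineman-hours = 37 over 7 hours ⇒ peak ≥ ⌈37/7⌉ = 6, so 6 is optimal.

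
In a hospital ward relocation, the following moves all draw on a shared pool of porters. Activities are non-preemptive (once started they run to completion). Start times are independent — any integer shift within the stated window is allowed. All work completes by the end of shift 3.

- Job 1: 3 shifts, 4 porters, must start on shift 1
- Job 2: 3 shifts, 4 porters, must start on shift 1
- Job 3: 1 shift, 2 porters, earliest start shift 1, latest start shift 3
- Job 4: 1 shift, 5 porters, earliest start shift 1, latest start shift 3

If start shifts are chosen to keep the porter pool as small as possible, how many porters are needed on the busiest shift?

Early-start (Job 1@1, Job 2@1, Job 3@1, Job 4@1) gives peak 15: s1:15  s2:8  s3:8.
Shift Job 4→2.
Schedule Job 1@1, Job 2@1, Job 3@1, Job 4@2: s1:10  s2:13  s3:8 — peak 13.
No arrangement of the 9 feasible schedules does better.

13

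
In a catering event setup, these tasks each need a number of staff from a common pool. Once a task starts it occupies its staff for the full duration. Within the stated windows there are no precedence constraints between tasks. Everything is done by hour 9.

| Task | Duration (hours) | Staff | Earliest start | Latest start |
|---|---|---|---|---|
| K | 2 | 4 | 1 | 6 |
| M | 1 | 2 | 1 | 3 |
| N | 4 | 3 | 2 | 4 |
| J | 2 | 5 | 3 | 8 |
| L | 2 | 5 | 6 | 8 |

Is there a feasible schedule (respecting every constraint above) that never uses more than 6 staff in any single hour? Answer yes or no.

The minimum achievable peak is 7; 6 < 7, so no feasible schedule stays within the cap.

no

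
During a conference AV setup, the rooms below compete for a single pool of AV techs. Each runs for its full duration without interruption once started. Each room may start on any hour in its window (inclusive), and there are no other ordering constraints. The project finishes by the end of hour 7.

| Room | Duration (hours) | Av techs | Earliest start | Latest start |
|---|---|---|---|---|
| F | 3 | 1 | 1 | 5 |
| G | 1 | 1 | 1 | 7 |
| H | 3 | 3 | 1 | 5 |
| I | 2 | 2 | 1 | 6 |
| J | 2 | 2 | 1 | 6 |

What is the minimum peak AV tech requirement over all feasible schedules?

Early-start (F@1, G@1, H@1, I@1, J@1) gives peak 9: h1:9  h2:8  h3:4  h4:0  h5:0  h6:0  h7:0.
Shift G→4, H→5, J→3.
Schedule F@1, G@4, H@5, I@1, J@3: h1:3  h2:3  h3:3  h4:3  h5:3  h6:3  h7:3 — peak 3.
Total AV tech-hours = 21 over 7 hours ⇒ peak ≥ ⌈21/7⌉ = 3, so 3 is optimal.

3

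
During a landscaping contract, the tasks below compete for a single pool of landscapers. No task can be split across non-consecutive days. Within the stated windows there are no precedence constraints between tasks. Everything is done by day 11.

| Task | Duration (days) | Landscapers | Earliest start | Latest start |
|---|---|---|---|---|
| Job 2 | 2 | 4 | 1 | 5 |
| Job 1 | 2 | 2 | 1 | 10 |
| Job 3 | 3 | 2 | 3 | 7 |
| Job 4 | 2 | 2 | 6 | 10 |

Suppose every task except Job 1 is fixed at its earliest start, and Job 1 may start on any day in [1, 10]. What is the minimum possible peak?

4

Job 1@1: d1:6  d2:6  d3:2  d4:2  d5:2  d6:2  d7:2  d8:0  d9:0  d10:0  d11:0 → peak 6
Job 1@2: d1:4  d2:6  d3:4  d4:2  d5:2  d6:2  d7:2  d8:0  d9:0  d10:0  d11:0 → peak 6
Job 1@3: d1:4  d2:4  d3:4  d4:4  d5:2  d6:2  d7:2  d8:0  d9:0  d10:0  d11:0 → peak 4
Job 1@4: d1:4  d2:4  d3:2  d4:4  d5:4  d6:2  d7:2  d8:0  d9:0  d10:0  d11:0 → peak 4
Job 1@5: d1:4  d2:4  d3:2  d4:2  d5:4  d6:4  d7:2  d8:0  d9:0  d10:0  d11:0 → peak 4
Job 1@6: d1:4  d2:4  d3:2  d4:2  d5:2  d6:4  d7:4  d8:0  d9:0  d10:0  d11:0 → peak 4
Job 1@7: d1:4  d2:4  d3:2  d4:2  d5:2  d6:2  d7:4  d8:2  d9:0  d10:0  d11:0 → peak 4
Job 1@8: d1:4  d2:4  d3:2  d4:2  d5:2  d6:2  d7:2  d8:2  d9:2  d10:0  d11:0 → peak 4
Job 1@9: d1:4  d2:4  d3:2  d4:2  d5:2  d6:2  d7:2  d8:0  d9:2  d10:2  d11:0 → peak 4
Job 1@10: d1:4  d2:4  d3:2  d4:2  d5:2  d6:2  d7:2  d8:0  d9:0  d10:2  d11:2 → peak 4
Best is Job 1@3, peak 4.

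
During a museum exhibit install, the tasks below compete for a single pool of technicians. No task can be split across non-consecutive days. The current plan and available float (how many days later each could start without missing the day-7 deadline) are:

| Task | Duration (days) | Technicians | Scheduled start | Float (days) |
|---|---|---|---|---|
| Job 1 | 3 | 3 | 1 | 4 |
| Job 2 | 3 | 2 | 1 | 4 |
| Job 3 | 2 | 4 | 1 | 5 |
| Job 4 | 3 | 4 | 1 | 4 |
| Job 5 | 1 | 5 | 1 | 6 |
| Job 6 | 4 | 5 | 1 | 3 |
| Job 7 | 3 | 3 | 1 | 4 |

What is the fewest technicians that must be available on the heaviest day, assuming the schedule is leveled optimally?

Early-start (Job 1@1, Job 2@1, Job 3@1, Job 4@1, Job 5@1, Job 6@1, Job 7@1) gives peak 26: d1:26  d2:21  d3:17  d4:5  d5:0  d6:0  d7:0.
Shift Job 3→5, Job 4→4, Job 5→7, Job 7→5.
Schedule Job 1@1, Job 2@1, Job 3@5, Job 4@4, Job 5@7, Job 6@1, Job 7@5: d1:10  d2:10  d3:10  d4:9  d5:11  d6:11  d7:8 — peak 11.

11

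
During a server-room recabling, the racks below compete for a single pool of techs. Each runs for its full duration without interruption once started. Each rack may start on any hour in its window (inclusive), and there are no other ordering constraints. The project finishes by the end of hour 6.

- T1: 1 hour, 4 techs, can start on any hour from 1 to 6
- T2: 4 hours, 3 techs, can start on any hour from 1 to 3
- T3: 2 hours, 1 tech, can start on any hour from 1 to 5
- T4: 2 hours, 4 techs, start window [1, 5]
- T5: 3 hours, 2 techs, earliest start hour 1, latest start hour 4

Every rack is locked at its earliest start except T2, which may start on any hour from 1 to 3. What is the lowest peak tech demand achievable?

T2@1: h1:14  h2:10  h3:5  h4:3  h5:0  h6:0 → peak 14
T2@2: h1:11  h2:10  h3:5  h4:3  h5:3  h6:0 → peak 11
T2@3: h1:11  h2:7  h3:5  h4:3  h5:3  h6:3 → peak 11
Best is T2@2, peak 11.

11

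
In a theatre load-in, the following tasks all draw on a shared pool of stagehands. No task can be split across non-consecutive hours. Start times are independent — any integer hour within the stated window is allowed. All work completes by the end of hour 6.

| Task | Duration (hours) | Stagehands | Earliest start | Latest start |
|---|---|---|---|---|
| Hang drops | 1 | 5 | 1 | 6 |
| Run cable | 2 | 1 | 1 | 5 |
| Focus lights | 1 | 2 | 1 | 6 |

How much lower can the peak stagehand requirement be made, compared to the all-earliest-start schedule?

3

Early-start peak: h1:8  h2:1  h3:0  h4:0  h5:0  h6:0 ⇒ 8.
Leveled (Hang drops@1, Run cable@2, Focus lights@2): h1:5  h2:3  h3:1  h4:0  h5:0  h6:0 ⇒ 5.
Reduction 8 − 5 = 3.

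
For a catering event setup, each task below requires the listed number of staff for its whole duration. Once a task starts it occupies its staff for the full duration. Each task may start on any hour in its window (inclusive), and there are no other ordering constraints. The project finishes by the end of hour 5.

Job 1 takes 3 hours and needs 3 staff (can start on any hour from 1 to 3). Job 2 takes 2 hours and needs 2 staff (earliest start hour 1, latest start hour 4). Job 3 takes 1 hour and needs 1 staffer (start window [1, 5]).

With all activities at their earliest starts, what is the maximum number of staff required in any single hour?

Early-start schedule: Job 1@1, Job 2@1, Job 3@1.
Load per hour: hour 1: 6, hour 2: 5, hour 3: 3, hour 4: 0, hour 5: 0.
Peak is 6.

6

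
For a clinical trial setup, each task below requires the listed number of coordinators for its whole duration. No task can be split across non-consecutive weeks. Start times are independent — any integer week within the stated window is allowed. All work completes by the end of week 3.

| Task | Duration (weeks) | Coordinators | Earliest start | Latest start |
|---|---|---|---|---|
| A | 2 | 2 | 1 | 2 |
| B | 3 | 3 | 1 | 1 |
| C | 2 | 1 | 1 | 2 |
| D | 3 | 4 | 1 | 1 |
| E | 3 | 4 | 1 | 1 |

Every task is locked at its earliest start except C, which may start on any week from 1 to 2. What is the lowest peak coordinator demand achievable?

C@1: w1:14  w2:14  w3:11 → peak 14
C@2: w1:13  w2:14  w3:12 → peak 14
Best is C@1, peak 14.

14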